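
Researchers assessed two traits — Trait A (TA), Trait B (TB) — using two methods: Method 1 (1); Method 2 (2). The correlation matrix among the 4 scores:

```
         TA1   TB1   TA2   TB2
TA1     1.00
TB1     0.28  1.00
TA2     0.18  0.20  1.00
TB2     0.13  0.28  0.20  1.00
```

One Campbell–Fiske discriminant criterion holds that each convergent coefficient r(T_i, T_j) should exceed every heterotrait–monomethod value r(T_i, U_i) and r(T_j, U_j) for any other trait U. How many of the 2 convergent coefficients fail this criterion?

Convergent coefficients and their comparison sets:
TA (methods 1·2): 0.18 vs {0.28, 0.20} → fail.
TB (methods 1·2): 0.28 vs {0.28, 0.20} → fail.
2 of 2 fail.

2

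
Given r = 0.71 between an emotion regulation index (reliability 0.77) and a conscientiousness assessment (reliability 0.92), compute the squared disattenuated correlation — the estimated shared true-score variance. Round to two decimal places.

0.71

Disattenuated r = 0.71 / √(0.77 × 0.92) = 0.71 / 0.8417 = 0.8435.
Shared true-score variance = 0.8435² = 0.7115 ≈ 0.71.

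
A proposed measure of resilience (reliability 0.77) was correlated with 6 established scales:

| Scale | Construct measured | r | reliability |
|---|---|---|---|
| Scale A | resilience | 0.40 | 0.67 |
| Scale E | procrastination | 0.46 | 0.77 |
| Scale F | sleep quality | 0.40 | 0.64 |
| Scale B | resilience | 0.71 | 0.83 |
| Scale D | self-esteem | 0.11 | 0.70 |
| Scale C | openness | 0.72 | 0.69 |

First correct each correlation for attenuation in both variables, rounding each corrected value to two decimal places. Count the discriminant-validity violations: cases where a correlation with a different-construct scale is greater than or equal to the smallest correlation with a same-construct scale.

3

Disattenuated r (r / √(r_scale · r_new)):
  Scale A (conv): 0.40 / √(0.67·0.77) = 0.56
  Scale E (disc): 0.46 / √(0.77·0.77) = 0.60
  Scale F (disc): 0.40 / √(0.64·0.77) = 0.57
  Scale B (conv): 0.71 / √(0.83·0.77) = 0.89
  Scale D (disc): 0.11 / √(0.70·0.77) = 0.15
  Scale C (disc): 0.72 / √(0.69·0.77) = 0.99
Smallest convergent = 0.56. Discriminant values: 0.60, 0.57, 0.15, 0.99; count ≥ 0.56 → 3.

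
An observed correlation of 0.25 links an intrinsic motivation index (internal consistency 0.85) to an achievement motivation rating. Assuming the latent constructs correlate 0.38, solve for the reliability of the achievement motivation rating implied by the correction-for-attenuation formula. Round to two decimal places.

0.51

r_true = r_obs / √(r_xx · r_yy) ⇒ 0.38 = 0.25 / √(0.85 · r_yy).
√(0.85 · r_yy) = 0.25 / 0.38 = 0.6579; 0.85 · r_yy = 0.4328; r_yy = 0.4328 / 0.85 ≈ 0.51.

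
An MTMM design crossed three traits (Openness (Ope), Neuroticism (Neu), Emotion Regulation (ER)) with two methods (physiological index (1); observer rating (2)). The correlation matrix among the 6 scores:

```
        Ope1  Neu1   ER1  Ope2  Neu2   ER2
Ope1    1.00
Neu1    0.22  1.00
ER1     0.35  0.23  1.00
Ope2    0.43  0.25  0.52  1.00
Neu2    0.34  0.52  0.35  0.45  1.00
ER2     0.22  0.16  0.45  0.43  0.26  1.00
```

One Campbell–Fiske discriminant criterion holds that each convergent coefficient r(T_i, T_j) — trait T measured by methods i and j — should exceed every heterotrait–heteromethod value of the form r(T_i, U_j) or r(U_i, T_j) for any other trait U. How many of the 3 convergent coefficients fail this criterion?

2

Convergent coefficients and their comparison sets:
Ope (methods 1·2): 0.43 vs {0.34, 0.25, 0.22, 0.52} → fail.
Neu (methods 1·2): 0.52 vs {0.25, 0.34, 0.16, 0.35} → pass.
ER (methods 1·2): 0.45 vs {0.52, 0.22, 0.35, 0.16} → fail.
2 of 3 fail.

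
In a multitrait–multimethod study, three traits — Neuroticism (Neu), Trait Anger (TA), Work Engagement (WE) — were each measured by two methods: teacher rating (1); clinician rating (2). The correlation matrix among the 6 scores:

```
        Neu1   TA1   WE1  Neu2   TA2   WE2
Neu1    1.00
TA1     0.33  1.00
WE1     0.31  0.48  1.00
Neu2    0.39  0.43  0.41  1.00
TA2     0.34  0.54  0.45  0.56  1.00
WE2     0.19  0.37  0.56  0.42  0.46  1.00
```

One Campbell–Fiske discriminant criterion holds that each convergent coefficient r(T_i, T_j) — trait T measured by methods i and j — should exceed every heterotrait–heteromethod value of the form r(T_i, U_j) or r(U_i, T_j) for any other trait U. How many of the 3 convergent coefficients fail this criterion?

1

Convergent coefficients and their comparison sets:
Neu (methods 1·2): 0.39 vs {0.34, 0.43, 0.19, 0.41} → fail.
TA (methods 1·2): 0.54 vs {0.43, 0.34, 0.37, 0.45} → pass.
WE (methods 1·2): 0.56 vs {0.41, 0.19, 0.45, 0.37} → pass.
1 of 3 fail.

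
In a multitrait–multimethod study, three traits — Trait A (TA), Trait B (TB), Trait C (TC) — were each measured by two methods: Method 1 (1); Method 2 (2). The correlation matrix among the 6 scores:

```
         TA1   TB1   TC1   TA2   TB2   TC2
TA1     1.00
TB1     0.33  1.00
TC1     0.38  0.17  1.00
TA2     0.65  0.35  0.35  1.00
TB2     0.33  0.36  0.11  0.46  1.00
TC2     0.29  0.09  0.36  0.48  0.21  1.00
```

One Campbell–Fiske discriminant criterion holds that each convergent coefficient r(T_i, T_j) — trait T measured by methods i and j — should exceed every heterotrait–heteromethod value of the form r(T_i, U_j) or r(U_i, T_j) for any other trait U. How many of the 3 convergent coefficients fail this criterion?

0

Convergent coefficients and their comparison sets:
TA (methods 1·2): 0.65 vs {0.33, 0.35, 0.29, 0.35} → pass.
TB (methods 1·2): 0.36 vs {0.35, 0.33, 0.09, 0.11} → pass.
TC (methods 1·2): 0.36 vs {0.35, 0.29, 0.11, 0.09} → pass.
0 of 3 fail.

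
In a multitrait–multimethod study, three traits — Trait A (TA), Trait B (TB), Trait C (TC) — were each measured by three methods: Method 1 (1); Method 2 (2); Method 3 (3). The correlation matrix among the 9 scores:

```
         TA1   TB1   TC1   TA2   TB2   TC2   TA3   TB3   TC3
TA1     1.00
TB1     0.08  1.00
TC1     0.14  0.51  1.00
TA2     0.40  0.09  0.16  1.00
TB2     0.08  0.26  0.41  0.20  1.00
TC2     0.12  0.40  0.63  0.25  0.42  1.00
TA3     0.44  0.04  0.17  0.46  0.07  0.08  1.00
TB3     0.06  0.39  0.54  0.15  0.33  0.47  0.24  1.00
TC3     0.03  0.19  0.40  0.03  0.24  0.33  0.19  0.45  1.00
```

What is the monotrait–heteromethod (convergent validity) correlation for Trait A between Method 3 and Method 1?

Same trait (TA), different methods: r(TA3, TA1) = 0.44.

0.44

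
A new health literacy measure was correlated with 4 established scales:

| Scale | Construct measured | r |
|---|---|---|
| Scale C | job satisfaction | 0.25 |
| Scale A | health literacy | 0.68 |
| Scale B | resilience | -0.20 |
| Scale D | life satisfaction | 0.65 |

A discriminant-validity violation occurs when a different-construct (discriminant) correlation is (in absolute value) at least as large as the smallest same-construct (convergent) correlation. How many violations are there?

0

Convergent (same construct = health literacy): Scale A.
Smallest convergent = 0.68. Discriminant |r|: 0.25, 0.20, 0.65; count ≥ 0.68 → 0.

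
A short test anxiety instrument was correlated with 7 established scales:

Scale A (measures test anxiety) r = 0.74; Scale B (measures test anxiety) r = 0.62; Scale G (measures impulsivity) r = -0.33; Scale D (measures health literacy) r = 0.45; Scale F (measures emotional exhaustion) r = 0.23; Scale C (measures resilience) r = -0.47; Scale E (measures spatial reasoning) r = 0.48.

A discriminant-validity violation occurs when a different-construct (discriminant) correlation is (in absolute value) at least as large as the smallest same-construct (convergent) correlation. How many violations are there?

Convergent (same construct = test anxiety): Scale A, Scale B.
Smallest convergent = 0.62. Discriminant |r|: 0.33, 0.45, 0.23, 0.47, 0.48; count ≥ 0.62 → 0.

0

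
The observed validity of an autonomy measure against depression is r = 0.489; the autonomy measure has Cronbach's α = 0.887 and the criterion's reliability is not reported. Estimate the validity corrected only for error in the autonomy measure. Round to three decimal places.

0.519

Single correction: r_c = r_obs / √r_xx = 0.489 / √0.887 = 0.489 / 0.9418 ≈ 0.519.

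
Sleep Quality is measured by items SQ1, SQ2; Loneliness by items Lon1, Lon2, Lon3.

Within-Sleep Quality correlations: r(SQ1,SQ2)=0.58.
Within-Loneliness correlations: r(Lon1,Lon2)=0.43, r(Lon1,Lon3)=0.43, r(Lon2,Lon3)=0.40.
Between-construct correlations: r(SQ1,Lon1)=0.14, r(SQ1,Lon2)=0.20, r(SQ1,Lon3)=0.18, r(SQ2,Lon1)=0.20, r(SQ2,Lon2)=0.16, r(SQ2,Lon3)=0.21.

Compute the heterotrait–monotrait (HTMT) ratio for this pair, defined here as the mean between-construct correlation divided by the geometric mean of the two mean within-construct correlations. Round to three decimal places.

Mean between = 1.09/6 = 0.1817.
Mean within-SQ = 0.58/1 = 0.5800; mean within-Lon = 1.26/3 = 0.4200.
Geometric mean = √(0.5800 × 0.4200) = 0.4936.
HTMT = 0.1817 / 0.4936 = 0.368.

0.368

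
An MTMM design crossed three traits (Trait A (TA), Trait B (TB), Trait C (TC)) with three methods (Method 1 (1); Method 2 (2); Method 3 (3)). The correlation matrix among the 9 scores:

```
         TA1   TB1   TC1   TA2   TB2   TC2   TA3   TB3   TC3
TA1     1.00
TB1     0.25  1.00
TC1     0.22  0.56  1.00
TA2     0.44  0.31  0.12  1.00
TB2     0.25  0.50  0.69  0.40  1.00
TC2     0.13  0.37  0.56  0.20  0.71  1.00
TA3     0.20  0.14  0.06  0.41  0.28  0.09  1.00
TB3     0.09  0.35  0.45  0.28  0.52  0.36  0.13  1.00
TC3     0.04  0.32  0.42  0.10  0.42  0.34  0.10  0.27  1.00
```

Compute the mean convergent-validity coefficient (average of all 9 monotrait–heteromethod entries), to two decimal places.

0.42

Convergent values: 0.44, 0.20, 0.41, 0.50, 0.35, 0.52, 0.56, 0.42, 0.34; mean = 3.74/9 = 0.42.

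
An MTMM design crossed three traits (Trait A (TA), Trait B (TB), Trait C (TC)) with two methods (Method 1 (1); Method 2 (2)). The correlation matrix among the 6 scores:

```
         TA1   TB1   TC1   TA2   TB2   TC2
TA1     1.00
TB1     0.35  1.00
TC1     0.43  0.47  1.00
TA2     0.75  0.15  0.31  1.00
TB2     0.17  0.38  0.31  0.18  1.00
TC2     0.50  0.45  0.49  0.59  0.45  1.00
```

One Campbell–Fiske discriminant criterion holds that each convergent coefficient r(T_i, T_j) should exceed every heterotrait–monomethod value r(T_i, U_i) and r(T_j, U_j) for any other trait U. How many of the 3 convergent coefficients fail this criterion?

Checking each validity diagonal entry against its comparison values:
TA (methods 1·2): 0.75 vs {0.35, 0.18, 0.43, 0.59} → pass.
TB (methods 1·2): 0.38 vs {0.35, 0.18, 0.47, 0.45} → fail.
TC (methods 1·2): 0.49 vs {0.43, 0.59, 0.47, 0.45} → fail.
2 of 3 fail.

2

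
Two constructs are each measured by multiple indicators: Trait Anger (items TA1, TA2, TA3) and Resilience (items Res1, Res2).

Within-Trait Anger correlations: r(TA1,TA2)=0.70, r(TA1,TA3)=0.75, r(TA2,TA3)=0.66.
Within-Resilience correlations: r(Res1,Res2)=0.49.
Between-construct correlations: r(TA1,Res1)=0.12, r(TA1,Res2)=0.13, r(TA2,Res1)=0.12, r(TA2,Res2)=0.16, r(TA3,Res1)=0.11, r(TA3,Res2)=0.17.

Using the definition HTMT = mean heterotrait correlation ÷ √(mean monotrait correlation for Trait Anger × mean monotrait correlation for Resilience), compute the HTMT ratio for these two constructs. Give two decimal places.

0.23

Mean between = 0.81/6 = 0.1350.
Mean within-TA = 2.11/3 = 0.7033; mean within-Res = 0.49/1 = 0.4900.
Geometric mean = √(0.7033 × 0.4900) = 0.5870.
HTMT = 0.1350 / 0.5870 = 0.23.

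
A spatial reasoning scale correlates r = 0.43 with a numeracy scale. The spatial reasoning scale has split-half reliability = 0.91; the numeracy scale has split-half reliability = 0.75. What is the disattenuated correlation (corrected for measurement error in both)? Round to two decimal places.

0.52

r_true = r_obs / √(r_xx · r_yy) = 0.43 / √(0.91 × 0.75) = 0.43 / √0.6825 = 0.43 / 0.8261 ≈ 0.52.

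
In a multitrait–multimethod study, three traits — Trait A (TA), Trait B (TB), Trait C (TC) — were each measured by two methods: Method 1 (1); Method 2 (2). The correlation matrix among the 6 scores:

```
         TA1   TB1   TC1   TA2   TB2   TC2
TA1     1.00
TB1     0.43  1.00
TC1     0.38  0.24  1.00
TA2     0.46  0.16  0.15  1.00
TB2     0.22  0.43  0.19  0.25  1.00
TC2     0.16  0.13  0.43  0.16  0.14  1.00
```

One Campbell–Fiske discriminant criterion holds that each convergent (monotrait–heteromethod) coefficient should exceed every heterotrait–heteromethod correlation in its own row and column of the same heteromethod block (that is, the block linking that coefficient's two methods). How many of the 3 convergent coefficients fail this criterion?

0

Checking each validity diagonal entry against its comparison values:
TA (methods 1·2): 0.46 vs {0.22, 0.16, 0.16, 0.15} → pass.
TB (methods 1·2): 0.43 vs {0.16, 0.22, 0.13, 0.19} → pass.
TC (methods 1·2): 0.43 vs {0.15, 0.16, 0.19, 0.13} → pass.
0 of 3 fail.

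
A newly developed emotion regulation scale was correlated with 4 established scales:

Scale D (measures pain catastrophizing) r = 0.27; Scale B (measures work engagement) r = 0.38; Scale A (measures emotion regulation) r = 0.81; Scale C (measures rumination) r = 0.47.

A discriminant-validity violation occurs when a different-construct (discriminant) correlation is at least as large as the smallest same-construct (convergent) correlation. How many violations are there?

0

Convergent (same construct = emotion regulation): Scale A.
Smallest convergent = 0.81. Discriminant values: 0.27, 0.38, 0.47; count ≥ 0.81 → 0.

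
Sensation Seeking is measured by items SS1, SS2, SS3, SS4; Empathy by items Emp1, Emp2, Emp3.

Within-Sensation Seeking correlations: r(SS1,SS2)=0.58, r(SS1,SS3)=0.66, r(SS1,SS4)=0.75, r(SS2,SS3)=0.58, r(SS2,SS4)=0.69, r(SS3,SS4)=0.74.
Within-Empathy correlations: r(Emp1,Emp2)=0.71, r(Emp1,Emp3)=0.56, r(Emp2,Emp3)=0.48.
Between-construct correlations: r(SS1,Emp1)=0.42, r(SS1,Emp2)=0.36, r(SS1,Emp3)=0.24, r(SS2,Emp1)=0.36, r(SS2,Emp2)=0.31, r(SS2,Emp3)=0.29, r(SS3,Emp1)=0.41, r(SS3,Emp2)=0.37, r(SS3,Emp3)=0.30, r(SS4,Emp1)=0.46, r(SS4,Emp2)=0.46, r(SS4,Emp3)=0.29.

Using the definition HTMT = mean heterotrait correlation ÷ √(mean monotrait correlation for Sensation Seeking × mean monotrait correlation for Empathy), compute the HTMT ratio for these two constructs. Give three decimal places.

Between-construct mean = 4.27/12 = 0.3558.
Mean within-SS = 4.00/6 = 0.6667; mean within-Emp = 1.75/3 = 0.5833.
Geometric mean = √(0.6667 × 0.5833) = 0.6236.
HTMT = 0.3558 / 0.6236 = 0.571.

0.571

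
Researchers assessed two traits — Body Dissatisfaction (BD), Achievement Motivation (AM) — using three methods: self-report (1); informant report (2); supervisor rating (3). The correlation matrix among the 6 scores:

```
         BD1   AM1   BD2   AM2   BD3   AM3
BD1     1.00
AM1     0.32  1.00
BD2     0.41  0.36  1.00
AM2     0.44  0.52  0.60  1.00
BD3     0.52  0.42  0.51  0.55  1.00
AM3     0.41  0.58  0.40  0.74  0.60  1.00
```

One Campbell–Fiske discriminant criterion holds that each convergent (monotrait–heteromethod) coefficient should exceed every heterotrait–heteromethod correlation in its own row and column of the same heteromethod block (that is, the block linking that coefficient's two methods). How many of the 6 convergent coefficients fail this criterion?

2

Each convergent coefficient versus the relevant comparison correlations:
BD (methods 1·2): 0.41 vs {0.44, 0.36} → fail.
BD (methods 1·3): 0.52 vs {0.41, 0.42} → pass.
BD (methods 2·3): 0.51 vs {0.40, 0.55} → fail.
AM (methods 1·2): 0.52 vs {0.36, 0.44} → pass.
AM (methods 1·3): 0.58 vs {0.42, 0.41} → pass.
AM (methods 2·3): 0.74 vs {0.55, 0.40} → pass.
2 of 6 fail.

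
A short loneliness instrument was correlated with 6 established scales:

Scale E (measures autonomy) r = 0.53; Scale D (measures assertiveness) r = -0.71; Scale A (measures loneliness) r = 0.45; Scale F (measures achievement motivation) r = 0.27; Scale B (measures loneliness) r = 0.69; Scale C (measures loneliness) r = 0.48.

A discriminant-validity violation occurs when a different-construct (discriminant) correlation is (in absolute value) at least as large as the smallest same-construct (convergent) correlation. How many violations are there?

2

Convergent (same construct = loneliness): Scale A, Scale B, Scale C.
Smallest convergent = 0.45. Discriminant |r|: 0.53, 0.71, 0.27; count ≥ 0.45 → 2.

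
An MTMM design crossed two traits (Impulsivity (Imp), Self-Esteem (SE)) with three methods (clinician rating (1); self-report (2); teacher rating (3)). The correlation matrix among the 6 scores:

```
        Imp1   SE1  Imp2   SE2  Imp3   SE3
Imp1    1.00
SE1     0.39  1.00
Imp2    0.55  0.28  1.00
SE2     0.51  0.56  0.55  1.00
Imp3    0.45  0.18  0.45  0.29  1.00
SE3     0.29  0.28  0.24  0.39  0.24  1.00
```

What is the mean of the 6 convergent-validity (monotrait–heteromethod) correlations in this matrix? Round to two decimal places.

Convergent values: 0.55, 0.45, 0.45, 0.56, 0.28, 0.39; mean = 2.68/6 = 0.45.

0.45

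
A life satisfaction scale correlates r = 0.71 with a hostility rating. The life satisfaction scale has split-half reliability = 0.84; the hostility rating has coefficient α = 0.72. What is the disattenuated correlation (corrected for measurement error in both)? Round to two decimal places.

r_true = r_obs / √(r_xx · r_yy) = 0.71 / √(0.84 × 0.72) = 0.71 / √0.6048 = 0.71 / 0.7777 ≈ 0.91.

0.91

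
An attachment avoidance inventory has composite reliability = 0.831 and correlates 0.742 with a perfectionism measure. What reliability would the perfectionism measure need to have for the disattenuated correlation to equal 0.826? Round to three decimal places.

0.971

r_true = r_obs / √(r_xx · r_yy) ⇒ 0.826 = 0.742 / √(0.831 · r_yy).
√(0.831 · r_yy) = 0.742 / 0.826 = 0.8983; 0.831 · r_yy = 0.8069; r_yy = 0.8069 / 0.831 ≈ 0.971.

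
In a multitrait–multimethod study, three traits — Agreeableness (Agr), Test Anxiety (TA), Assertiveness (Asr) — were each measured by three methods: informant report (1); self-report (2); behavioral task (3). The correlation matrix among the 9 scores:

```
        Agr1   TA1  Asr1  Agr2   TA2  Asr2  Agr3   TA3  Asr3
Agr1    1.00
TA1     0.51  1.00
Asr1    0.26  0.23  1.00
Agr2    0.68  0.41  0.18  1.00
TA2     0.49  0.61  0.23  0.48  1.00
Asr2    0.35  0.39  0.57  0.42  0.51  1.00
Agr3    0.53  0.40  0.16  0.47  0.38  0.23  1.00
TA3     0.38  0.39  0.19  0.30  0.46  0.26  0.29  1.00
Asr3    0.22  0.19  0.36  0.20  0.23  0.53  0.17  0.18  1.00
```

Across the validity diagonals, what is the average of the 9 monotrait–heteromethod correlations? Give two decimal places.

0.51

Convergent values: 0.68, 0.53, 0.47, 0.61, 0.39, 0.46, 0.57, 0.36, 0.53; mean = 4.60/9 = 0.51.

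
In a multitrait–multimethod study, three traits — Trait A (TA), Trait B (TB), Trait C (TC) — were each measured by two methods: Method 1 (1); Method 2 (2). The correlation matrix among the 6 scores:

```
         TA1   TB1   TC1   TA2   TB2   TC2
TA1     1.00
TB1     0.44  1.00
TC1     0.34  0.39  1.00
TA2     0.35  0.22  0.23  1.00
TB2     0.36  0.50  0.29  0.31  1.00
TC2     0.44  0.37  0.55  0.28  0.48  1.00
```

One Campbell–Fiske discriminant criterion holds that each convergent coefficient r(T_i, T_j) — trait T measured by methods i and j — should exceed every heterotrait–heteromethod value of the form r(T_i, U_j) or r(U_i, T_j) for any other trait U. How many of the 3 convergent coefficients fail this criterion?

1

Convergent coefficients and their comparison sets:
TA (methods 1·2): 0.35 vs {0.36, 0.22, 0.44, 0.23} → fail.
TB (methods 1·2): 0.50 vs {0.22, 0.36, 0.37, 0.29} → pass.
TC (methods 1·2): 0.55 vs {0.23, 0.44, 0.29, 0.37} → pass.
1 of 3 fail.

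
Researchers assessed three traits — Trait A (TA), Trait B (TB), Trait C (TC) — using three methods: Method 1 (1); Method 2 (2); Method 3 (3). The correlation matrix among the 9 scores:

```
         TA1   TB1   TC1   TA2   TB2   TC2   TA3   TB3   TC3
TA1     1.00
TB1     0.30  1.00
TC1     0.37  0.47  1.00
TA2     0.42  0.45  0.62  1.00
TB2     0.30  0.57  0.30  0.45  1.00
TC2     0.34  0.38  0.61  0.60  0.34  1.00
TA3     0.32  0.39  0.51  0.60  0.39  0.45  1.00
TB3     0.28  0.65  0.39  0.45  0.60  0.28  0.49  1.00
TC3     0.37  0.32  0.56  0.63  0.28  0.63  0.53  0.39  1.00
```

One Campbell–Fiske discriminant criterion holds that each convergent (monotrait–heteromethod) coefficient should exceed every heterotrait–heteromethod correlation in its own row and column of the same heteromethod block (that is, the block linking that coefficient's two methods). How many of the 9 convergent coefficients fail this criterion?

Checking each validity diagonal entry against its comparison values:
TA (methods 1·2): 0.42 vs {0.30, 0.45, 0.34, 0.62} → fail.
TA (methods 1·3): 0.32 vs {0.28, 0.39, 0.37, 0.51} → fail.
TA (methods 2·3): 0.60 vs {0.45, 0.39, 0.63, 0.45} → fail.
TB (methods 1·2): 0.57 vs {0.45, 0.30, 0.38, 0.30} → pass.
TB (methods 1·3): 0.65 vs {0.39, 0.28, 0.32, 0.39} → pass.
TB (methods 2·3): 0.60 vs {0.39, 0.45, 0.28, 0.28} → pass.
TC (methods 1·2): 0.61 vs {0.62, 0.34, 0.30, 0.38} → fail.
TC (methods 1·3): 0.56 vs {0.51, 0.37, 0.39, 0.32} → pass.
TC (methods 2·3): 0.63 vs {0.45, 0.63, 0.28, 0.28} → fail.
5 of 9 fail.

5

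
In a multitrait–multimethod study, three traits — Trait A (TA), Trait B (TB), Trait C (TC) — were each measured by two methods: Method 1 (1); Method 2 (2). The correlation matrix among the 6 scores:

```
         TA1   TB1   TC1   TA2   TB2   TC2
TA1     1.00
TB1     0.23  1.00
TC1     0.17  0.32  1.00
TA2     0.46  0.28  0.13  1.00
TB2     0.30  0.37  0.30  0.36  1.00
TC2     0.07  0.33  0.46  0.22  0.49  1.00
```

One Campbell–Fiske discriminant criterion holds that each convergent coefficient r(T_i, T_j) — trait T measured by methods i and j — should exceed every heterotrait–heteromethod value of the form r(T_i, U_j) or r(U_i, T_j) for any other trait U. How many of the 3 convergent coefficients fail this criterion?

Checking each validity diagonal entry against its comparison values:
TA (methods 1·2): 0.46 vs {0.30, 0.28, 0.07, 0.13} → pass.
TB (methods 1·2): 0.37 vs {0.28, 0.30, 0.33, 0.30} → pass.
TC (methods 1·2): 0.46 vs {0.13, 0.07, 0.30, 0.33} → pass.
0 of 3 fail.

0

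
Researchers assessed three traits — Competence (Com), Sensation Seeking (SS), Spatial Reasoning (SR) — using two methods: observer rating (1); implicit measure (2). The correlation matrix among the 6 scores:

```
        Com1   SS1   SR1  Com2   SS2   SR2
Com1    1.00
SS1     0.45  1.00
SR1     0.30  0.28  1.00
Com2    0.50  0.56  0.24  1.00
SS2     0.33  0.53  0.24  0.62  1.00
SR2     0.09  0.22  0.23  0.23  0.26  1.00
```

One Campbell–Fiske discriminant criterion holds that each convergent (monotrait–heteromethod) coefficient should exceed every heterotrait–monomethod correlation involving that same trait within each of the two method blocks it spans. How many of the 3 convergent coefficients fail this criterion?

Each convergent coefficient versus the relevant comparison correlations:
Com (methods 1·2): 0.50 vs {0.45, 0.62, 0.30, 0.23} → fail.
SS (methods 1·2): 0.53 vs {0.45, 0.62, 0.28, 0.26} → fail.
SR (methods 1·2): 0.23 vs {0.30, 0.23, 0.28, 0.26} → fail.
3 of 3 fail.

3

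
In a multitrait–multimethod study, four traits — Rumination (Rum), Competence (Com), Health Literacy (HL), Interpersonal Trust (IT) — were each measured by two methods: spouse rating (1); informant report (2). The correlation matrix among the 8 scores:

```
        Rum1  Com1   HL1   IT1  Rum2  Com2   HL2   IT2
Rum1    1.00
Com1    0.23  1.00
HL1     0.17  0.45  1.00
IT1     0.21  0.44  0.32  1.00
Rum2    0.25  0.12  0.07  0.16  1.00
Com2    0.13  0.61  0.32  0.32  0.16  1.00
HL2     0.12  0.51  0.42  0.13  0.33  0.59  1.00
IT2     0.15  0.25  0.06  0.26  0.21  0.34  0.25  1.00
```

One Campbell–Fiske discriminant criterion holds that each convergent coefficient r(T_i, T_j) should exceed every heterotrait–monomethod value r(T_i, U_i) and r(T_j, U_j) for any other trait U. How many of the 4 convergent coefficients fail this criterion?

3

Each convergent coefficient versus the relevant comparison correlations:
Rum (methods 1·2): 0.25 vs {0.23, 0.16, 0.17, 0.33, 0.21, 0.21} → fail.
Com (methods 1·2): 0.61 vs {0.23, 0.16, 0.45, 0.59, 0.44, 0.34} → pass.
HL (methods 1·2): 0.42 vs {0.17, 0.33, 0.45, 0.59, 0.32, 0.25} → fail.
IT (methods 1·2): 0.26 vs {0.21, 0.21, 0.44, 0.34, 0.32, 0.25} → fail.
3 of 4 fail.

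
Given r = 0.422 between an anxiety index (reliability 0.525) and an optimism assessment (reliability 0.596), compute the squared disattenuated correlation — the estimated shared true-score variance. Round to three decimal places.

Disattenuated r = 0.422 / √(0.525 × 0.596) = 0.422 / 0.5594 = 0.7544.
Shared true-score variance = 0.7544² = 0.5691 ≈ 0.569.

0.569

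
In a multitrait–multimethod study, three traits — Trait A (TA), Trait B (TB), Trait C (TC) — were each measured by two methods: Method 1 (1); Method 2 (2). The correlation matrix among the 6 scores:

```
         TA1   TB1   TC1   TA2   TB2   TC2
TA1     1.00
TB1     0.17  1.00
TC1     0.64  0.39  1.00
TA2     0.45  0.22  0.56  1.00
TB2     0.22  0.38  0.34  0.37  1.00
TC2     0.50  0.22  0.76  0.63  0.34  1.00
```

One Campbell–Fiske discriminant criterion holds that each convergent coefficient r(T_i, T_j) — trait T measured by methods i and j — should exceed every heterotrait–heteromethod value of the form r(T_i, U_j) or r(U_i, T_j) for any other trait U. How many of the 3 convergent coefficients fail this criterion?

1

Convergent coefficients and their comparison sets:
TA (methods 1·2): 0.45 vs {0.22, 0.22, 0.50, 0.56} → fail.
TB (methods 1·2): 0.38 vs {0.22, 0.22, 0.22, 0.34} → pass.
TC (methods 1·2): 0.76 vs {0.56, 0.50, 0.34, 0.22} → pass.
1 of 3 fail.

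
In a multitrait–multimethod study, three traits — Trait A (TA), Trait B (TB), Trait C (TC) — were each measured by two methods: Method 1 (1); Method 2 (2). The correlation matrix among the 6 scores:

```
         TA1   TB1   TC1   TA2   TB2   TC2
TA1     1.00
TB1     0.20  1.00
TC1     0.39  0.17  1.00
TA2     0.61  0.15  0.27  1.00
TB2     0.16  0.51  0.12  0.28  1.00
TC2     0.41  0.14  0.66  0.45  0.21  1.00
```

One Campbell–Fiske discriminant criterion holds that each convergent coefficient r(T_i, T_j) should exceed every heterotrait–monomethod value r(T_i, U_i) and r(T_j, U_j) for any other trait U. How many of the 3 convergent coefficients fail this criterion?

0

Each convergent coefficient versus the relevant comparison correlations:
TA (methods 1·2): 0.61 vs {0.20, 0.28, 0.39, 0.45} → pass.
TB (methods 1·2): 0.51 vs {0.20, 0.28, 0.17, 0.21} → pass.
TC (methods 1·2): 0.66 vs {0.39, 0.45, 0.17, 0.21} → pass.
0 of 3 fail.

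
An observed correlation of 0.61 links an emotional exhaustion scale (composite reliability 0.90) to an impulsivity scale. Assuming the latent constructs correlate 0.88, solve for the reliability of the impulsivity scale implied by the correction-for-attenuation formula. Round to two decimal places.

0.53

r_true = r_obs / √(r_xx · r_yy) ⇒ 0.88 = 0.61 / √(0.90 · r_yy).
√(0.90 · r_yy) = 0.61 / 0.88 = 0.6932; 0.90 · r_yy = 0.4805; r_yy = 0.4805 / 0.90 ≈ 0.53.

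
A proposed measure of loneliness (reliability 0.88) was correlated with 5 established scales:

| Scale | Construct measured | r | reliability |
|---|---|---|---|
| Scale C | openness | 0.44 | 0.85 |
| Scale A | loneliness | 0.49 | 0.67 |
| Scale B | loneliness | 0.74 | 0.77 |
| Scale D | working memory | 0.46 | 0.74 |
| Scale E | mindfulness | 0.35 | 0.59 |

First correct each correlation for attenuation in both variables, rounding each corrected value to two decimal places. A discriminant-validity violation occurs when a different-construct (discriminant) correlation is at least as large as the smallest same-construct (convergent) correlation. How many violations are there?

0

Disattenuated r (r / √(r_scale · r_new)):
  Scale C (disc): 0.44 / √(0.85·0.88) = 0.51
  Scale A (conv): 0.49 / √(0.67·0.88) = 0.64
  Scale B (conv): 0.74 / √(0.77·0.88) = 0.90
  Scale D (disc): 0.46 / √(0.74·0.88) = 0.57
  Scale E (disc): 0.35 / √(0.59·0.88) = 0.49
Smallest convergent = 0.64. Discriminant values: 0.51, 0.57, 0.49; count ≥ 0.64 → 0.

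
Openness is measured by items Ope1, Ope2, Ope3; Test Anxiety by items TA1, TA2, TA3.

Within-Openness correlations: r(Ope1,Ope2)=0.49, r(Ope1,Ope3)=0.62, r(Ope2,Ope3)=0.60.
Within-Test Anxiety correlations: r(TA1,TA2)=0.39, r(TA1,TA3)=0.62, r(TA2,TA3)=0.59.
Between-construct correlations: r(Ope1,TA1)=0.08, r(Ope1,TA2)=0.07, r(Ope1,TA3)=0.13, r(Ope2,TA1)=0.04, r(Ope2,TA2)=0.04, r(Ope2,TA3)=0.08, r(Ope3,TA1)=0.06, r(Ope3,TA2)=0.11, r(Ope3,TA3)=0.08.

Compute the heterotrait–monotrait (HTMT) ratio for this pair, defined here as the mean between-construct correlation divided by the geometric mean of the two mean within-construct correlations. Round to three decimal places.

0.139

Between-construct mean = 0.69/9 = 0.0767.
Mean within-Ope = 1.71/3 = 0.5700; mean within-TA = 1.60/3 = 0.5333.
Geometric mean = √(0.5700 × 0.5333) = 0.5513.
HTMT = 0.0767 / 0.5513 = 0.139.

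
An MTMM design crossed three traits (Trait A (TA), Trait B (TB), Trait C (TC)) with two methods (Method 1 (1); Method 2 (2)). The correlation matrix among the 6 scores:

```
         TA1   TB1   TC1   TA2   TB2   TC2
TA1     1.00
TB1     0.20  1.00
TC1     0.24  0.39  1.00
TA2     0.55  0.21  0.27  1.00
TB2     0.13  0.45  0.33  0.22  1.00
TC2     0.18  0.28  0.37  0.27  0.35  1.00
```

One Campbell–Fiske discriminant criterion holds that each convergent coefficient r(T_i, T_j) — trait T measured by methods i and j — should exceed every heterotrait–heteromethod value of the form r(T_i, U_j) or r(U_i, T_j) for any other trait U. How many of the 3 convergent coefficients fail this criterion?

Each convergent coefficient versus the relevant comparison correlations:
TA (methods 1·2): 0.55 vs {0.13, 0.21, 0.18, 0.27} → pass.
TB (methods 1·2): 0.45 vs {0.21, 0.13, 0.28, 0.33} → pass.
TC (methods 1·2): 0.37 vs {0.27, 0.18, 0.33, 0.28} → pass.
0 of 3 fail.

0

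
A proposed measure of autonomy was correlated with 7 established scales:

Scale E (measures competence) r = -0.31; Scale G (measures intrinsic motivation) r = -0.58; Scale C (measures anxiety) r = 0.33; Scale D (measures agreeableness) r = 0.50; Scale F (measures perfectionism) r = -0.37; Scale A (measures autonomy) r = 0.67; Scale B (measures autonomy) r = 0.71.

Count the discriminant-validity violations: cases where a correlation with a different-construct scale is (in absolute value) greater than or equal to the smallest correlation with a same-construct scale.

Convergent (same construct = autonomy): Scale A, Scale B.
Smallest convergent = 0.67. Discriminant |r|: 0.31, 0.58, 0.33, 0.50, 0.37; count ≥ 0.67 → 0.

0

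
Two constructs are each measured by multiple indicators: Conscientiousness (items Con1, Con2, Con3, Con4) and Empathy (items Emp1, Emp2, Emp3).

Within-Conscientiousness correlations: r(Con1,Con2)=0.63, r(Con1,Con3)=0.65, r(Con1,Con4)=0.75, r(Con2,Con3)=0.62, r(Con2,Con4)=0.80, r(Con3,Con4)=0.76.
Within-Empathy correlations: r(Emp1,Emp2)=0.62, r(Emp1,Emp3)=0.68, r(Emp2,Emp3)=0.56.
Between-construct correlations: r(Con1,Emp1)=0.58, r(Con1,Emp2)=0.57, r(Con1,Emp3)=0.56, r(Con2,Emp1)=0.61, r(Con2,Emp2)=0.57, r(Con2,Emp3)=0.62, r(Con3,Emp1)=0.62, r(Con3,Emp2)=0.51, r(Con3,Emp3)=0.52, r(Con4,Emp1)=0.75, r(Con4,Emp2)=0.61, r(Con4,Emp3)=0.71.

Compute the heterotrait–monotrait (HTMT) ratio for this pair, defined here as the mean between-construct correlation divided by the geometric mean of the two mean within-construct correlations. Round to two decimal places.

0.91

Between-construct mean = 7.23/12 = 0.6025.
Mean within-Con = 4.21/6 = 0.7017; mean within-Emp = 1.86/3 = 0.6200.
Geometric mean = √(0.7017 × 0.6200) = 0.6596.
HTMT = 0.6025 / 0.6596 = 0.91.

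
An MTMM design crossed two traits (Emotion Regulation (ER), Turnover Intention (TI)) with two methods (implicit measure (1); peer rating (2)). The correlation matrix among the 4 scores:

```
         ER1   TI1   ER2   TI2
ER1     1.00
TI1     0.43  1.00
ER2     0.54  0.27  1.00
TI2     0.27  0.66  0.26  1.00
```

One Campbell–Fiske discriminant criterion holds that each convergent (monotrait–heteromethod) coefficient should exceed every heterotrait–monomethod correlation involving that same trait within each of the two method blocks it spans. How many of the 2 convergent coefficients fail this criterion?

0

Convergent coefficients and their comparison sets:
ER (methods 1·2): 0.54 vs {0.43, 0.26} → pass.
TI (methods 1·2): 0.66 vs {0.43, 0.26} → pass.
0 of 2 fail.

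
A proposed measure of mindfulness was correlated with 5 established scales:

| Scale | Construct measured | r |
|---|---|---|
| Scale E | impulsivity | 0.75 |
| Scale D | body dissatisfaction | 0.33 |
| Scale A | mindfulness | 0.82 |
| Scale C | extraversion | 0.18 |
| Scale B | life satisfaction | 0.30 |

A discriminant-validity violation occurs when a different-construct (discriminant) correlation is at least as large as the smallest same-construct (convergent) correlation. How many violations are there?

0

Convergent (same construct = mindfulness): Scale A.
Smallest convergent = 0.82. Discriminant values: 0.75, 0.33, 0.18, 0.30; count ≥ 0.82 → 0.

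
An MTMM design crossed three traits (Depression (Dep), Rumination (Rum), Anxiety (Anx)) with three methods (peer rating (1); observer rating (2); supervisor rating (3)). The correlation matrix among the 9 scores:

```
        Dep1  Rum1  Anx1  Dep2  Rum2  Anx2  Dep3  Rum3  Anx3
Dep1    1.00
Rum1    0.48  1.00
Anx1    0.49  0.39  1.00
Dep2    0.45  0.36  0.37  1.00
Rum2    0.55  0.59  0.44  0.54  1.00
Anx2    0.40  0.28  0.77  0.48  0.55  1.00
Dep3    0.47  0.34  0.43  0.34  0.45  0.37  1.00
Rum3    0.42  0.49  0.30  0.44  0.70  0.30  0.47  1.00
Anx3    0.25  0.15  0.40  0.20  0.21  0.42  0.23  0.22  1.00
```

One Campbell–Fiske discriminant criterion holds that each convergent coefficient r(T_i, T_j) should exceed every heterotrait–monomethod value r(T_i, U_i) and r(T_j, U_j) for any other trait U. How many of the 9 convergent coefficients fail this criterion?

Each convergent coefficient versus the relevant comparison correlations:
Dep (methods 1·2): 0.45 vs {0.48, 0.54, 0.49, 0.48} → fail.
Dep (methods 1·3): 0.47 vs {0.48, 0.47, 0.49, 0.23} → fail.
Dep (methods 2·3): 0.34 vs {0.54, 0.47, 0.48, 0.23} → fail.
Rum (methods 1·2): 0.59 vs {0.48, 0.54, 0.39, 0.55} → pass.
Rum (methods 1·3): 0.49 vs {0.48, 0.47, 0.39, 0.22} → pass.
Rum (methods 2·3): 0.70 vs {0.54, 0.47, 0.55, 0.22} → pass.
Anx (methods 1·2): 0.77 vs {0.49, 0.48, 0.39, 0.55} → pass.
Anx (methods 1·3): 0.40 vs {0.49, 0.23, 0.39, 0.22} → fail.
Anx (methods 2·3): 0.42 vs {0.48, 0.23, 0.55, 0.22} → fail.
5 of 9 fail.

5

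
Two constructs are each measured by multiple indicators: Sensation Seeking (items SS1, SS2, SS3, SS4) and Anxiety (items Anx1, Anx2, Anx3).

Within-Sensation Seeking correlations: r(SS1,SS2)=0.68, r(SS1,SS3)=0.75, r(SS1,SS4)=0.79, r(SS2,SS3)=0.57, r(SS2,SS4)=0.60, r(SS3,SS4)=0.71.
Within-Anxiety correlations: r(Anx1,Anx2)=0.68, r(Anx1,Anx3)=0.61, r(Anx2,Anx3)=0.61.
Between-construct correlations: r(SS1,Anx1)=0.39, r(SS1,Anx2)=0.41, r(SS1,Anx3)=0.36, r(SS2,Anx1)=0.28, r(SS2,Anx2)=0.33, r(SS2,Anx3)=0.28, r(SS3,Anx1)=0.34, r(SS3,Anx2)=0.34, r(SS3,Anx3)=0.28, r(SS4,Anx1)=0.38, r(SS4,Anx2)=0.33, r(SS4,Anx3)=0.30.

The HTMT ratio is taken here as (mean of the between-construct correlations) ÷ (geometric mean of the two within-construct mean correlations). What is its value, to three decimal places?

0.509

Mean heterotrait r = 4.02/12 = 0.3350.
Mean within-SS = 4.10/6 = 0.6833; mean within-Anx = 1.90/3 = 0.6333.
Geometric mean = √(0.6833 × 0.6333) = 0.6578.
HTMT = 0.3350 / 0.6578 = 0.509.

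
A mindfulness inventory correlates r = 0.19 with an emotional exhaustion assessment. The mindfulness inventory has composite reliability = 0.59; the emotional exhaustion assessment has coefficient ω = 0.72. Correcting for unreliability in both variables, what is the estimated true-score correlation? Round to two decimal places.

r_true = r_obs / √(r_xx · r_yy) = 0.19 / √(0.59 × 0.72) = 0.19 / √0.4248 = 0.19 / 0.6518 ≈ 0.29.

0.29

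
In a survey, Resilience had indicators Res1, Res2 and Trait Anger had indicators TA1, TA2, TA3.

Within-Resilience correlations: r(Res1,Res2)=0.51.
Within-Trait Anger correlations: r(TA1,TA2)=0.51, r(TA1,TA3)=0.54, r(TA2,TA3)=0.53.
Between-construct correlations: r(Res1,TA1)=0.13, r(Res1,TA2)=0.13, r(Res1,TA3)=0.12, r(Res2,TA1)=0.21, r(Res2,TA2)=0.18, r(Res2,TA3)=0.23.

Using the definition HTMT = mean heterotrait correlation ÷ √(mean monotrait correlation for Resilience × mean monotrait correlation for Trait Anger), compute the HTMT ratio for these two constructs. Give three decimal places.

Between-construct mean = 1.00/6 = 0.1667.
Mean within-Res = 0.51/1 = 0.5100; mean within-TA = 1.58/3 = 0.5267.
Geometric mean = √(0.5100 × 0.5267) = 0.5183.
HTMT = 0.1667 / 0.5183 = 0.322.

0.322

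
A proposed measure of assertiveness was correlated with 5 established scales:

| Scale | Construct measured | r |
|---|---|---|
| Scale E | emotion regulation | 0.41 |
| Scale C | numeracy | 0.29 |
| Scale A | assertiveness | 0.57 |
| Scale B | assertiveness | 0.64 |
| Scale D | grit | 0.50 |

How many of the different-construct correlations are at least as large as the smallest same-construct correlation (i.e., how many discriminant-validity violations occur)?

Convergent (same construct = assertiveness): Scale A, Scale B.
Smallest convergent = 0.57. Discriminant values: 0.41, 0.29, 0.50; count ≥ 0.57 → 0.

0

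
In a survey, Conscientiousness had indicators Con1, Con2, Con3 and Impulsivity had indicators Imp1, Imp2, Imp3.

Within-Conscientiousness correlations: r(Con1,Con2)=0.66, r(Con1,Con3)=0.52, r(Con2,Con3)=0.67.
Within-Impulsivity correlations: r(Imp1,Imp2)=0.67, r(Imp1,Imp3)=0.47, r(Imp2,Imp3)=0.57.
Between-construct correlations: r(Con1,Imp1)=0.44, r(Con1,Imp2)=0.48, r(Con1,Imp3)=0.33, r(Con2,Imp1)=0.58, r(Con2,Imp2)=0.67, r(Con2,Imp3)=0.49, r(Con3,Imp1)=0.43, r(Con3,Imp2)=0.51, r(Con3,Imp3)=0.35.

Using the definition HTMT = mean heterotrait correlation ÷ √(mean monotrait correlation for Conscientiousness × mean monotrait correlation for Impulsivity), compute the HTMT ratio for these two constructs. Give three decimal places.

Mean heterotrait r = 4.28/9 = 0.4756.
Mean within-Con = 1.85/3 = 0.6167; mean within-Imp = 1.71/3 = 0.5700.
Geometric mean = √(0.6167 × 0.5700) = 0.5929.
HTMT = 0.4756 / 0.5929 = 0.802.

0.802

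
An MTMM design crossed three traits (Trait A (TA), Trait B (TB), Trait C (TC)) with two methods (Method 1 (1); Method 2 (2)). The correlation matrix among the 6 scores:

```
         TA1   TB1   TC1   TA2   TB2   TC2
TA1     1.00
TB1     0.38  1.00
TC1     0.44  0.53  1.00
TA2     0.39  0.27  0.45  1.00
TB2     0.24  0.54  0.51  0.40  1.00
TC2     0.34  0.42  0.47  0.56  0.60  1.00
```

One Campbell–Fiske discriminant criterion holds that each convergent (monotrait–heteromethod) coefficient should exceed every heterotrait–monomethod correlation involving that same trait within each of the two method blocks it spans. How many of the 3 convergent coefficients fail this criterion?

3

Each convergent coefficient versus the relevant comparison correlations:
TA (methods 1·2): 0.39 vs {0.38, 0.40, 0.44, 0.56} → fail.
TB (methods 1·2): 0.54 vs {0.38, 0.40, 0.53, 0.60} → fail.
TC (methods 1·2): 0.47 vs {0.44, 0.56, 0.53, 0.60} → fail.
3 of 3 fail.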